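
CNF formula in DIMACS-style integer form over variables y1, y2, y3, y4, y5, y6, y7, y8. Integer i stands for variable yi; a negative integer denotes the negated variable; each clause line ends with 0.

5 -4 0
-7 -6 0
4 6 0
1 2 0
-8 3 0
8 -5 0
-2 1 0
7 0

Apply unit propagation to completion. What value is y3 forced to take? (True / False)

True

(y7) is a unit clause: y7 = True.
From (!y6 || !y7) and y7 = True: y6 = False.
In (y4 || y6), y6 is now false; y4 must hold, so y4 = True.
(!y4 || y5): since y4 = True, the clause reduces to (y5). y5 = True.
From (y8 || !y5) and y5 = True: y8 = True.
(y3 || !y8) with y8 = True leaves only y3, so y3 = True.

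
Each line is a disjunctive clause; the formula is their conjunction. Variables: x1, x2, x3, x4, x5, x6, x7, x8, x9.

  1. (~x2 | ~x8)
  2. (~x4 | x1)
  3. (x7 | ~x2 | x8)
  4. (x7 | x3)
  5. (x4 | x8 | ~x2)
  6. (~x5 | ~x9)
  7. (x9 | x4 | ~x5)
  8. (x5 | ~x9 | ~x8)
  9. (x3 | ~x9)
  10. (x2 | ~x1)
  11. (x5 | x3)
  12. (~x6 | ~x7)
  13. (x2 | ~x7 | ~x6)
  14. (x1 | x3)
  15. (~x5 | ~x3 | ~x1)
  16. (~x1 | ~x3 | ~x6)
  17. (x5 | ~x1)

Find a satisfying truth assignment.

x1=False  x2=False  x3=True  x4=False  x5=False  x6=False  x7=False  x8=False  x9=True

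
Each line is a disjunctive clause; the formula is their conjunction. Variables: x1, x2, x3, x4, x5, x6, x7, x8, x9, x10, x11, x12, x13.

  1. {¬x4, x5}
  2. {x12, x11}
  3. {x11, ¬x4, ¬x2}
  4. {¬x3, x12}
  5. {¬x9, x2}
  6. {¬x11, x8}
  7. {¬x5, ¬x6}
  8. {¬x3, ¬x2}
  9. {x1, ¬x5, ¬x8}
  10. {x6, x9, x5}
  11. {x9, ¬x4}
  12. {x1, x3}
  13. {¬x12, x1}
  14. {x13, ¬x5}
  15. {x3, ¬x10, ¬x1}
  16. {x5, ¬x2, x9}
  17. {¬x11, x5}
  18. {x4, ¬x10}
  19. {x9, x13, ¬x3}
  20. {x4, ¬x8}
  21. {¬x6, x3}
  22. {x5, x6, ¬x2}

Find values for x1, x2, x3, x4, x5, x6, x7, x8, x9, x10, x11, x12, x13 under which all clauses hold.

Pure literal: x10 appears only negated; assign x10 = False.
x13 occurs only positively in the remaining clauses — set x13 = True.
Branch on x1: take x1 = True.
For the remaining variables, x2 = True, x3 = False, x4 = True, x5 = True, x6 = False, x7 = True, x8 = True, x9 = True, x11 = True, x12 = True works.
Every clause has at least one true literal under this assignment.

x1 = True, x2 = True, x3 = False, x4 = True, x5 = True, x6 = False, x7 = True, x8 = True, x9 = True, x10 = False, x11 = True, x12 = True, x13 = True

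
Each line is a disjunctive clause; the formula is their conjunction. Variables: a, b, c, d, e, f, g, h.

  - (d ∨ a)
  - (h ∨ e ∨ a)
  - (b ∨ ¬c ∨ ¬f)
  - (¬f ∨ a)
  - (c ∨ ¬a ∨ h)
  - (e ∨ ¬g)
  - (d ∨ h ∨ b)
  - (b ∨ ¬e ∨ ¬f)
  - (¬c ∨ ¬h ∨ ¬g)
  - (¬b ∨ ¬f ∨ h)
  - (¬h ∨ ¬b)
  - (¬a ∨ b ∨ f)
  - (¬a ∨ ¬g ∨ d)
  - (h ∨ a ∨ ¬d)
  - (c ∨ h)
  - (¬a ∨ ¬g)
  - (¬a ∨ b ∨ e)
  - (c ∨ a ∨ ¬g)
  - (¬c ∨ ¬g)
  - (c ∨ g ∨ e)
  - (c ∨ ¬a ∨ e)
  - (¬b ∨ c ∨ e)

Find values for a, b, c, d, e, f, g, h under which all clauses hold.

Branch on a: take a = False.
  then d is forced to True.
  then f is forced to False.
  then h is forced to True.
  then b is forced to False.
Set c = True and propagate.
  then g is forced to False.
e is now unconstrained; take e = True.
Every clause has at least one true literal under this assignment.

a = False, b = False, c = True, d = True, e = True, f = False, g = False, h = True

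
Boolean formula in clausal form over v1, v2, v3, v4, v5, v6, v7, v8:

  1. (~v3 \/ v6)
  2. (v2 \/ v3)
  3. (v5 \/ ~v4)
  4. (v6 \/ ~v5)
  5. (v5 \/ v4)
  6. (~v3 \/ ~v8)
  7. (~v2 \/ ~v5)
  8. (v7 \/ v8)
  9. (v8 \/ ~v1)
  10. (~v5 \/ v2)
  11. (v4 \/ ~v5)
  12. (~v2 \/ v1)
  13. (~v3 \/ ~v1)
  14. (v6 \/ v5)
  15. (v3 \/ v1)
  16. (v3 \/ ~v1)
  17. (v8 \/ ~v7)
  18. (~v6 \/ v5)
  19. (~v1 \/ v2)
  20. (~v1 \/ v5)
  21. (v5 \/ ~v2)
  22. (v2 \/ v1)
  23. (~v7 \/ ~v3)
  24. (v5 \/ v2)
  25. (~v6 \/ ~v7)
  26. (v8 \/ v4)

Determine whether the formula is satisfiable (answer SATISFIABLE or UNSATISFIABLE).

UNSATISFIABLE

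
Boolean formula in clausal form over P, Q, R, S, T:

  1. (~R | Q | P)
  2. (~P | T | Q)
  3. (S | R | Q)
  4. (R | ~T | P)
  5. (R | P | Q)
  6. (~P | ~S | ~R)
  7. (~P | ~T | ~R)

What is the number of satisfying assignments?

Split on P, then R.
  P=1, R=1: remaining (Q,S,T) ∈ {(1,0,0)} — 1.
  P=1, R=0: 5 of the 8 assignments to (Q,S,T) work.
  P=0, R=1: remaining (Q,S,T) ∈ {(1,0,0); (1,0,1); (1,1,0); (1,1,1)} — 4.
  P=0, R=0: remaining (Q,S,T) ∈ {(1,0,0); (1,1,0)} — 2.
Total: 1 + 5 + 4 + 2 = 12.

12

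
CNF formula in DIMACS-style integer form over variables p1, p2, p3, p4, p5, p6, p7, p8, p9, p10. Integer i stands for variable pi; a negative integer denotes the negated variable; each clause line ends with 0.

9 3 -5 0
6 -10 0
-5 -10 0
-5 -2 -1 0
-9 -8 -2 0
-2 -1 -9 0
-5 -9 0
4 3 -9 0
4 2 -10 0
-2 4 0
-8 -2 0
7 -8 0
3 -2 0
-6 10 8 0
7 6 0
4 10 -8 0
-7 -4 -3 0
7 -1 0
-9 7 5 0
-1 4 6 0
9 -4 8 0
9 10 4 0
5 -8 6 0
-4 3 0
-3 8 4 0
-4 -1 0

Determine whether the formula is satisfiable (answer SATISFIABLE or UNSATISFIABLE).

UNSATISFIABLE

p4 = True:
  propagation gives p3=True, p7=False, p8=False, p6=True; an empty clause results — contradiction.
p4 = False:
  propagation gives p2=False, p10=False, p8=False, p6=False; an empty clause results — contradiction.
Every branch closes, so no satisfying assignment exists.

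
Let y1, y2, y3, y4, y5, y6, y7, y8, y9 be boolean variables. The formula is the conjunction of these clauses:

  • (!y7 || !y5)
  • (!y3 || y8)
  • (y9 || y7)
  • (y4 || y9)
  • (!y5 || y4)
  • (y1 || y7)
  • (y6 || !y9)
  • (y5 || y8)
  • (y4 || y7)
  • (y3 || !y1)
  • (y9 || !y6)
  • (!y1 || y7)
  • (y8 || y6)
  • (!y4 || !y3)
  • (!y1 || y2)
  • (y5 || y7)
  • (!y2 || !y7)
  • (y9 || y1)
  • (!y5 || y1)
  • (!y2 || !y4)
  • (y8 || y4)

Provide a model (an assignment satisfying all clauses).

y1=F, y2=F, y3=F, y4=F, y5=F, y6=T, y7=T, y8=T, y9=T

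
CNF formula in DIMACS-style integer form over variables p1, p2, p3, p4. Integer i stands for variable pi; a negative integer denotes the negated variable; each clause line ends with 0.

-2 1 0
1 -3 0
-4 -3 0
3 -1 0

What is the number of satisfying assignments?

4

Satisfying assignments:
  p1=0 p2=0 p3=0 p4=0
  p1=0 p2=0 p3=0 p4=1
  p1=1 p2=0 p3=1 p4=0
  p1=1 p2=1 p3=1 p4=0
That's 4 in total.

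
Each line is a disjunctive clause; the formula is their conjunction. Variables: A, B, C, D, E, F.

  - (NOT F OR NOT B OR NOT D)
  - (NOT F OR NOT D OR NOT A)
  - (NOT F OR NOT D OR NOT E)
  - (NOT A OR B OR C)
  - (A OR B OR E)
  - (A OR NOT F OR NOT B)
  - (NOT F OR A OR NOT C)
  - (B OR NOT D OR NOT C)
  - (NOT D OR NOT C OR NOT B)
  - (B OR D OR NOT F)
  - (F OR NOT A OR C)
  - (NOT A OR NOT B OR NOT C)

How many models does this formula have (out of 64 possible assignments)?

13

Case analysis on B and A:
  B=1, A=1: remaining (C,D,E,F) ∈ {(0,0,0,1); (0,0,1,1)} — 2.
  B=1, A=0: E free; 3 ways for (C,D,F) × 2^1 = 6.
  B=0, A=1: remaining (C,D,E,F) ∈ {(1,0,0,0); (1,0,1,0)} — 2.
  B=0, A=0: remaining (C,D,E,F) ∈ {(0,0,1,0); (0,1,1,0); (1,0,1,0)} — 3.
Total: 2 + 6 + 2 + 3 = 13.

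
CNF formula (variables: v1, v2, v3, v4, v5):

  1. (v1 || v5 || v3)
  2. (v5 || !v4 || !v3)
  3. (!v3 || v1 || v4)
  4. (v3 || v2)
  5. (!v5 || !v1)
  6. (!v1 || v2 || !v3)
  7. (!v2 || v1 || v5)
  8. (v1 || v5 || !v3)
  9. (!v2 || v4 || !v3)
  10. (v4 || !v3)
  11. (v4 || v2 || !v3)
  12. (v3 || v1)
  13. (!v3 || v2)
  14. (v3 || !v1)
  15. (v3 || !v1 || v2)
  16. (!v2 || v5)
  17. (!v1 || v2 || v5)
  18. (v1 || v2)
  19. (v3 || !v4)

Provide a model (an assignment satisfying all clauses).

v1=F, v2=T, v3=T, v4=T, v5=T

Check each clause:
  1. (v5 || v1 || v3) — v3 is true.
  2. (v5 || !v3 || !v4) — v5 is true.
  3. (v1 || !v3 || v4) — v4 is true.
  4. (v2 || v3) — v2 is true.
  5. (!v5 || !v1) — !v1 is true.
  6. (v2 || !v1 || !v3) — v2 is true.
  7. (!v2 || v5 || v1) — v5 is true.
  8. (!v3 || v1 || v5) — v5 is true.
  9. (v4 || !v3 || !v2) — v4 is true.
  10. (!v3 || v4) — v4 is true.
  11. (!v3 || v4 || v2) — v2 is true.
  12. (v1 || v3) — v3 is true.
  13. (v2 || !v3) — v2 is true.
  14. (!v1 || v3) — v3 is true.
  15. (v3 || v2 || !v1) — v2 is true.
  16. (!v2 || v5) — v5 is true.
  17. (v5 || v2 || !v1) — v2 is true.
  18. (v2 || v1) — v2 is true.
  19. (v3 || !v4) — v3 is true.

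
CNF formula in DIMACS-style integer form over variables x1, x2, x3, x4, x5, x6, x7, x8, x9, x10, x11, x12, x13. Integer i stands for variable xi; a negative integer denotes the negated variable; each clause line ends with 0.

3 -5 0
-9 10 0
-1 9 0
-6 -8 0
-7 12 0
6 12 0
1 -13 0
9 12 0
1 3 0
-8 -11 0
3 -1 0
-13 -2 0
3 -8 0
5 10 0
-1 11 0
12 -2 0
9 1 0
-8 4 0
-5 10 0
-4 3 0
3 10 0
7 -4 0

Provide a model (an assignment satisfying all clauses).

x3 occurs only positively in the remaining clauses — set x3 = True.
x8 occurs only negated in the remaining clauses — set x8 = False.
Try x1 = False.
  then x13 is forced to False.
  then x9 is forced to True.
  then x10 is forced to True.
Set x2 = True and propagate.
  then x12 is forced to True.
For the remaining variables, x4 = False, x5 = False, x6 = True, x7 = False, x11 = True works.
Every clause has at least one true literal under this assignment.

x1 = False, x2 = True, x3 = True, x4 = False, x5 = False, x6 = True, x7 = False, x8 = False, x9 = True, x10 = True, x11 = True, x12 = True, x13 = False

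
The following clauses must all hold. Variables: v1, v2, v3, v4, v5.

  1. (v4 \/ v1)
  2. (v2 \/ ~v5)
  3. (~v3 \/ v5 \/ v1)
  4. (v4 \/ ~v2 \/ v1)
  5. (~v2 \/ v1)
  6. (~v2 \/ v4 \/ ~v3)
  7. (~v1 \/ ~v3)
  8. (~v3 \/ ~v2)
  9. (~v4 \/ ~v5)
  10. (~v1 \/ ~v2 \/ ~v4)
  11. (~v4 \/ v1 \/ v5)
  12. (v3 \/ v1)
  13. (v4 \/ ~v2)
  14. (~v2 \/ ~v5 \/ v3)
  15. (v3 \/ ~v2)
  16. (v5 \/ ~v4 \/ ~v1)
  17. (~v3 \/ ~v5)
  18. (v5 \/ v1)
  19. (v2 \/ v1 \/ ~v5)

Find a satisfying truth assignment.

Set v1 = True and propagate.
  then v3 is forced to False.
  then v2 is forced to False.
  then v5 is forced to False.
  then v4 is forced to False.
Check each clause:
  1. (v4 \/ v1) — v1 is true.
  2. (~v5 \/ v2) — ~v5 is true.
  3. (~v3 \/ v1 \/ v5) — v1 is true.
  4. (v1 \/ ~v2 \/ v4) — v1 is true.
  5. (~v2 \/ v1) — v1 is true.
  6. (v4 \/ ~v2 \/ ~v3) — ~v3 is true.
  7. (~v1 \/ ~v3) — ~v3 is true.
  8. (~v3 \/ ~v2) — ~v3 is true.
  9. (~v4 \/ ~v5) — ~v5 is true.
  10. (~v4 \/ ~v2 \/ ~v1) — ~v4 is true.
  11. (~v4 \/ v5 \/ v1) — v1 is true.
  12. (v3 \/ v1) — v1 is true.
  13. (~v2 \/ v4) — ~v2 is true.
  14. (v3 \/ ~v5 \/ ~v2) — ~v2 is true.
  15. (v3 \/ ~v2) — ~v2 is true.
  16. (v5 \/ ~v4 \/ ~v1) — ~v4 is true.
  17. (~v5 \/ ~v3) — ~v5 is true.
  18. (v1 \/ v5) — v1 is true.
  19. (v1 \/ ~v5 \/ v2) — v1 is true.

v1 = 1  v2 = 0  v3 = 0  v4 = 0  v5 = 0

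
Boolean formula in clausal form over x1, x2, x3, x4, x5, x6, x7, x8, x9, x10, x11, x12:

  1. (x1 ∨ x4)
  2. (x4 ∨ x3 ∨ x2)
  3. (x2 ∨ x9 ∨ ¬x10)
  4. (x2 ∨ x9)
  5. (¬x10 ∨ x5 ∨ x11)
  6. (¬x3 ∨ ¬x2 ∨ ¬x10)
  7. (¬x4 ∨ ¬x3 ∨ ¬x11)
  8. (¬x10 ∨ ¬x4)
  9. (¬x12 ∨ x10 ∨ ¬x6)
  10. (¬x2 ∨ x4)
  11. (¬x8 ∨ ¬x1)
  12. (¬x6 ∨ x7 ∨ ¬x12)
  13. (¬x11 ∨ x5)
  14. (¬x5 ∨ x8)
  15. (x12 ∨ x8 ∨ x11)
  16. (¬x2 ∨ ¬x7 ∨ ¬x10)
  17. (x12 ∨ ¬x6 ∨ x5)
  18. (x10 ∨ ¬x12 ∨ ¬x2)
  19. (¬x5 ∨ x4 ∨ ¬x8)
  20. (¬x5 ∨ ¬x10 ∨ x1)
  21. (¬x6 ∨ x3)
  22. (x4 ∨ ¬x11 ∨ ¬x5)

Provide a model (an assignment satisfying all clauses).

x1=0, x2=1, x3=1, x4=1, x5=1, x6=0, x7=1, x8=1, x9=0, x10=0, x11=0, x12=0

Check each clause:
  1. (x1 ∨ x4) — x4 is true.
  2. (x4 ∨ x3 ∨ x2) — x2 is true.
  3. (x9 ∨ x2 ∨ ¬x10) — x2 is true.
  4. (x9 ∨ x2) — x2 is true.
  5. (x11 ∨ x5 ∨ ¬x10) — x5 is true.
  6. (¬x2 ∨ ¬x10 ∨ ¬x3) — ¬x10 is true.
  7. (¬x4 ∨ ¬x11 ∨ ¬x3) — ¬x11 is true.
  8. (¬x4 ∨ ¬x10) — ¬x10 is true.
  9. (x10 ∨ ¬x12 ∨ ¬x6) — ¬x6 is true.
  10. (¬x2 ∨ x4) — x4 is true.
  11. (¬x8 ∨ ¬x1) — ¬x1 is true.
  12. (¬x6 ∨ x7 ∨ ¬x12) — ¬x6 is true.
  13. (¬x11 ∨ x5) — x5 is true.
  14. (x8 ∨ ¬x5) — x8 is true.
  15. (x8 ∨ x12 ∨ x11) — x8 is true.
  16. (¬x10 ∨ ¬x7 ∨ ¬x2) — ¬x10 is true.
  17. (x5 ∨ ¬x6 ∨ x12) — ¬x6 is true.
  18. (x10 ∨ ¬x12 ∨ ¬x2) — ¬x12 is true.
  19. (¬x8 ∨ ¬x5 ∨ x4) — x4 is true.
  20. (x1 ∨ ¬x5 ∨ ¬x10) — ¬x10 is true.
  21. (¬x6 ∨ x3) — ¬x6 is true.
  22. (x4 ∨ ¬x11 ∨ ¬x5) — x4 is true.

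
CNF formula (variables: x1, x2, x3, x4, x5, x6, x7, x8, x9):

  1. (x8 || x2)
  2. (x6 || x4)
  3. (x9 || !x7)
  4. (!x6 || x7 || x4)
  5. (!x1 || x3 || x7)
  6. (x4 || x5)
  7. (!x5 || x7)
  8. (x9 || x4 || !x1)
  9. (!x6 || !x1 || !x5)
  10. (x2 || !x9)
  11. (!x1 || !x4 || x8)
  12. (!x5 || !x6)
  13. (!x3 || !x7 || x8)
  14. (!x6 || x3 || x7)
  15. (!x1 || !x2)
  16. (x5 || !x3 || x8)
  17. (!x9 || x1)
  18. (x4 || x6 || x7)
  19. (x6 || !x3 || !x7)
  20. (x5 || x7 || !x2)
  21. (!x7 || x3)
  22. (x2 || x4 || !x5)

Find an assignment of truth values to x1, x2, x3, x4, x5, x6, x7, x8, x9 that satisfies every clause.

x1=False, x2=False, x3=True, x4=True, x5=False, x6=False, x7=False, x8=True, x9=False

Pure literal: x8 appears only positively; assign x8 = True.
Set x1 = False and propagate.
  then x9 is forced to False.
  then x7 is forced to False.
  then x5 is forced to False.
  then x4 is forced to True.
  then x2 is forced to False.
Branch on x3: take x3 = True.
x6 is now unconstrained; take x6 = False.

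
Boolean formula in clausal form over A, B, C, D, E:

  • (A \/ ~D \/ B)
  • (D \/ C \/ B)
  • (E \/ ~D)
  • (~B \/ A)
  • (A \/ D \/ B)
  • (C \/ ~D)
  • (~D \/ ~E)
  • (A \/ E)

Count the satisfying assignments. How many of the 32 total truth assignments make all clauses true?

Satisfying assignments:
  A=T B=F C=T D=F E=F
  A=T B=F C=T D=F E=T
  A=T B=T C=F D=F E=F
  A=T B=T C=F D=F E=T
  A=T B=T C=T D=F E=F
  A=T B=T C=T D=F E=T
That's 6 in total.

6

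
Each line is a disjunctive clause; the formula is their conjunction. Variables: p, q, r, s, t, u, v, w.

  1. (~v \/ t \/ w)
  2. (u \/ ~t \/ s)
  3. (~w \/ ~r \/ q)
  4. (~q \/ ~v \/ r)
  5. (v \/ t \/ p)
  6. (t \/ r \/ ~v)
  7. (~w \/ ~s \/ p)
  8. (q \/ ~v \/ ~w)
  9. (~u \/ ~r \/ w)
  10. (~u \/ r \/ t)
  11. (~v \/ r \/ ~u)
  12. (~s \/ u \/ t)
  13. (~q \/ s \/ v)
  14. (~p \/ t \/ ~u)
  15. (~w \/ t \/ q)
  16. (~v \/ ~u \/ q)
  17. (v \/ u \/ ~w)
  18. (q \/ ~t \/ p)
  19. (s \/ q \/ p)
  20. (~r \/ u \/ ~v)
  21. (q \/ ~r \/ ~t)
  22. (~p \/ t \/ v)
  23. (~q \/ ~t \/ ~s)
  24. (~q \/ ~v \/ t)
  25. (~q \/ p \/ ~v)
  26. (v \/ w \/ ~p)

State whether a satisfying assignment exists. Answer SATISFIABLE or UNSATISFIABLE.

Branch on p: take p = True.
Set q = False and propagate.
The remaining clauses are satisfied by r = False, s = True, t = True, u = False, v = True, w = False.
So p=T, q=F, r=F, s=T, t=T, u=F, v=T, w=F is a satisfying assignment.

SATISFIABLE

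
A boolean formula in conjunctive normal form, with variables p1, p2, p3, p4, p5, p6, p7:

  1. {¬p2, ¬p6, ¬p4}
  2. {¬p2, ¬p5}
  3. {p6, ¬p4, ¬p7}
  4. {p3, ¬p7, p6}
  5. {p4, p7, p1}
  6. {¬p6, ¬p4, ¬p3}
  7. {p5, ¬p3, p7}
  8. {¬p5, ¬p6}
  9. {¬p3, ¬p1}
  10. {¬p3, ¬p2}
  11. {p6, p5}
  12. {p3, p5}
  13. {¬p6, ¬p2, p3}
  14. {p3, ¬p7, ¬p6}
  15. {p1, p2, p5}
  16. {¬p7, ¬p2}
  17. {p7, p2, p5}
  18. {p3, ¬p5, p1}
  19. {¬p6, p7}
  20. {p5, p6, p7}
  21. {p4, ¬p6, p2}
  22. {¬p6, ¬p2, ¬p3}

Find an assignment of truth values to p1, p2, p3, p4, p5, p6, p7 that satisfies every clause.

p1 = True, p2 = False, p3 = False, p4 = True, p5 = True, p6 = False, p7 = False

Branch on p1: take p1 = True.
  then p3 is forced to False.
  then p5 is forced to True.
  then p2 is forced to False.
  then p6 is forced to False.
  then p7 is forced to False.
p4 is now unconstrained; take p4 = True.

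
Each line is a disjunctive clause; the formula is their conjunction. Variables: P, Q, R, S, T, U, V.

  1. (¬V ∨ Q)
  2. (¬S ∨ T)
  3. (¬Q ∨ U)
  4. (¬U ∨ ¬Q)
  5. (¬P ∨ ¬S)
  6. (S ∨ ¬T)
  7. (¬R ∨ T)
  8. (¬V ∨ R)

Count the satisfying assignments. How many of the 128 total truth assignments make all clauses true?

8

The models are:
  P=0 Q=0 R=0 S=0 T=0 U=0 V=0
  P=0 Q=0 R=0 S=0 T=0 U=1 V=0
  P=0 Q=0 R=0 S=1 T=1 U=0 V=0
  P=0 Q=0 R=0 S=1 T=1 U=1 V=0
  P=0 Q=0 R=1 S=1 T=1 U=0 V=0
  P=0 Q=0 R=1 S=1 T=1 U=1 V=0
  P=1 Q=0 R=0 S=0 T=0 U=0 V=0
  P=1 Q=0 R=0 S=0 T=0 U=1 V=0
That's 8 in total.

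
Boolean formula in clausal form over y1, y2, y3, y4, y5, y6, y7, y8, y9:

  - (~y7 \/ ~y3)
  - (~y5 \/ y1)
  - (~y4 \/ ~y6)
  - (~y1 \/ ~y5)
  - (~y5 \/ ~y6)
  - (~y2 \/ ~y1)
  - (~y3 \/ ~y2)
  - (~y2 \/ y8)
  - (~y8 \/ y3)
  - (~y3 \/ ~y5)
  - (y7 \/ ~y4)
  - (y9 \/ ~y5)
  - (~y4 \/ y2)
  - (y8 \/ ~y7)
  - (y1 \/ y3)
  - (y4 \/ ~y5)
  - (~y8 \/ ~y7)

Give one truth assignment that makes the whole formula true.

y1 = T, y2 = F, y3 = T, y4 = F, y5 = F, y6 = F, y7 = F, y8 = F, y9 = T

y5 occurs only negated in the remaining clauses — set y5 = False.
y6 occurs only negated in the remaining clauses — set y6 = False.
Set y1 = True and propagate.
  then y2 is forced to False.
  then y4 is forced to False.
The remaining clauses are satisfied by y3 = True, y7 = False, y8 = False, y9 = True.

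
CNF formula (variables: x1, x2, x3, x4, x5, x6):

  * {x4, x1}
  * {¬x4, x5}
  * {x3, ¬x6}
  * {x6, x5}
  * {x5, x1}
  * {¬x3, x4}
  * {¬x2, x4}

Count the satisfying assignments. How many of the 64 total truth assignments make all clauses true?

13

Case analysis on x4 and x5:
  x4=T, x5=T: x1, x2 free; 3 ways for (x3,x6) × 2^2 = 12.
  x4=T, x5=F: a clause becomes empty — 0.
  x4=F, x5=T: remaining (x1,x2,x3,x6) ∈ {(T,F,F,F)} — 1.
  x4=F, x5=F: a clause becomes empty — 0.
Total: 12 + 0 + 1 + 0 = 13.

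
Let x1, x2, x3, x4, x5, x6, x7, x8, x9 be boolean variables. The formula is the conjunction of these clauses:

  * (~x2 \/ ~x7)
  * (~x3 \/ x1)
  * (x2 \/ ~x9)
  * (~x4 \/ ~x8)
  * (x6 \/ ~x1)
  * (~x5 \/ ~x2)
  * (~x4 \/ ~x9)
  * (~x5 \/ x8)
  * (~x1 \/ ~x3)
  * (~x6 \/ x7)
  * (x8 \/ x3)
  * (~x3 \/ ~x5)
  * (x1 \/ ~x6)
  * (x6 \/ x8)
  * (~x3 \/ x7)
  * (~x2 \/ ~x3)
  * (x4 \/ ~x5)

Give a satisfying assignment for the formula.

x5 occurs only negated in the remaining clauses — set x5 = False.
x9 occurs only negated in the remaining clauses — set x9 = False.
Try x1 = False.
  then x3 is forced to False.
  then x8 is forced to True.
  then x4 is forced to False.
  then x6 is forced to False.
The remaining clauses are satisfied by x2 = True, x7 = False.
Check each clause:
  1. (~x7 \/ ~x2) — ~x7 is true.
  2. (x1 \/ ~x3) — ~x3 is true.
  3. (x2 \/ ~x9) — x2 is true.
  4. (~x4 \/ ~x8) — ~x4 is true.
  5. (~x1 \/ x6) — ~x1 is true.
  6. (~x2 \/ ~x5) — ~x5 is true.
  7. (~x4 \/ ~x9) — ~x4 is true.
  8. (x8 \/ ~x5) — x8 is true.
  9. (~x1 \/ ~x3) — ~x3 is true.
  10. (x7 \/ ~x6) — ~x6 is true.
  11. (x8 \/ x3) — x8 is true.
  12. (~x5 \/ ~x3) — ~x5 is true.
  13. (x1 \/ ~x6) — ~x6 is true.
  14. (x6 \/ x8) — x8 is true.
  15. (~x3 \/ x7) — ~x3 is true.
  16. (~x3 \/ ~x2) — ~x3 is true.
  17. (~x5 \/ x4) — ~x5 is true.

x1 = False, x2 = True, x3 = False, x4 = False, x5 = False, x6 = False, x7 = False, x8 = True, x9 = False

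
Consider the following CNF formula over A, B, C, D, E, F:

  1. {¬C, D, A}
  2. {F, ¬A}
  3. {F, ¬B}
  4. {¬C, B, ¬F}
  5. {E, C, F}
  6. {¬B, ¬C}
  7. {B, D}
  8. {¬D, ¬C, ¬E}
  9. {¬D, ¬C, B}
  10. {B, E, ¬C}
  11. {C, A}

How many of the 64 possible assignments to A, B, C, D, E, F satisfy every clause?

Satisfying assignments:
  A=T B=F C=F D=T E=F F=T
  A=T B=F C=F D=T E=T F=T
  A=T B=T C=F D=F E=F F=T
  A=T B=T C=F D=F E=T F=T
  A=T B=T C=F D=T E=F F=T
  A=T B=T C=F D=T E=T F=T
Count: 6.

6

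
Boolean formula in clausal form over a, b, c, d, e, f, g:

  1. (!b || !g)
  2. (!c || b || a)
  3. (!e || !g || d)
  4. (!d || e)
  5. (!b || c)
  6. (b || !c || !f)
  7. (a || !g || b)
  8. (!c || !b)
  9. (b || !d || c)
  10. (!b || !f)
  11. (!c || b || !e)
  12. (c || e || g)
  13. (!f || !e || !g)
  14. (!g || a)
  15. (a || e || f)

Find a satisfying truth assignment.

a=T, b=F, c=T, d=F, e=F, f=F, g=F

a occurs only positively in the remaining clauses — set a = True.
Set b = False and propagate.
Set c = True and propagate.
  then f is forced to False.
  then e is forced to False.
  then d is forced to False.
g is now unconstrained; take g = False.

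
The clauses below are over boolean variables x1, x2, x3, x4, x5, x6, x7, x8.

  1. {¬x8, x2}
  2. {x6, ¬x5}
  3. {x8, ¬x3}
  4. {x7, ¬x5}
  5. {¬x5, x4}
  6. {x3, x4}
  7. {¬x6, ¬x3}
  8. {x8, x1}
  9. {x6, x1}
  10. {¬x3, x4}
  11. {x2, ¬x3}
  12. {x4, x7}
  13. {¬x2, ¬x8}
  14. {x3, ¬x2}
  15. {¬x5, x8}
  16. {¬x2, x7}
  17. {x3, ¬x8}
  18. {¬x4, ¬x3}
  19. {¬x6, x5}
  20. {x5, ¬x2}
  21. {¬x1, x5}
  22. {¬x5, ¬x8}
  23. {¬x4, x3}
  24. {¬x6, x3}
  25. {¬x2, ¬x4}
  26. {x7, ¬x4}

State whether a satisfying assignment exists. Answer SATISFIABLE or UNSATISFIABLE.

UNSATISFIABLE

x3 = True:
  propagation gives x8=True, x2=True; an empty clause results — contradiction.
x3 = False:
  propagation gives x4=True; an empty clause results — contradiction.
Every branch closes, so no satisfying assignment exists.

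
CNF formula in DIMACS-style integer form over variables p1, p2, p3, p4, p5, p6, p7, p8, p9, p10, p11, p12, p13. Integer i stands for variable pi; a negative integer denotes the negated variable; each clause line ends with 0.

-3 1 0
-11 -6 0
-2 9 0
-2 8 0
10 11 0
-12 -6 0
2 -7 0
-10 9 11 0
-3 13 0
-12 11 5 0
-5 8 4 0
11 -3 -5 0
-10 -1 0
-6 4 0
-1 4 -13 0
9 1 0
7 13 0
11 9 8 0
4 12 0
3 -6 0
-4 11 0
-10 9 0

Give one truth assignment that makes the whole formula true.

p1 = 1, p2 = 0, p3 = 0, p4 = 1, p5 = 0, p6 = 0, p7 = 0, p8 = 0, p9 = 1, p10 = 0, p11 = 1, p12 = 0, p13 = 1

Check each clause:
  1. (p1 | ~p3) — p1 is true.
  2. (~p6 | ~p11) — ~p6 is true.
  3. (~p2 | p9) — p9 is true.
  4. (p8 | ~p2) — ~p2 is true.
  5. (p10 | p11) — p11 is true.
  6. (~p6 | ~p12) — ~p6 is true.
  7. (~p7 | p2) — ~p7 is true.
  8. (p11 | p9 | ~p10) — p9 is true.
  9. (p13 | ~p3) — ~p3 is true.
  10. (p5 | p11 | ~p12) — p11 is true.
  11. (p8 | ~p5 | p4) — ~p5 is true.
  12. (p11 | ~p5 | ~p3) — p11 is true.
  13. (~p10 | ~p1) — ~p10 is true.
  14. (~p6 | p4) — ~p6 is true.
  15. (~p13 | ~p1 | p4) — p4 is true.
  16. (p9 | p1) — p9 is true.
  17. (p13 | p7) — p13 is true.
  18. (p9 | p8 | p11) — p9 is true.
  19. (p12 | p4) — p4 is true.
  20. (p3 | ~p6) — ~p6 is true.
  21. (p11 | ~p4) — p11 is true.
  22. (p9 | ~p10) — p9 is true.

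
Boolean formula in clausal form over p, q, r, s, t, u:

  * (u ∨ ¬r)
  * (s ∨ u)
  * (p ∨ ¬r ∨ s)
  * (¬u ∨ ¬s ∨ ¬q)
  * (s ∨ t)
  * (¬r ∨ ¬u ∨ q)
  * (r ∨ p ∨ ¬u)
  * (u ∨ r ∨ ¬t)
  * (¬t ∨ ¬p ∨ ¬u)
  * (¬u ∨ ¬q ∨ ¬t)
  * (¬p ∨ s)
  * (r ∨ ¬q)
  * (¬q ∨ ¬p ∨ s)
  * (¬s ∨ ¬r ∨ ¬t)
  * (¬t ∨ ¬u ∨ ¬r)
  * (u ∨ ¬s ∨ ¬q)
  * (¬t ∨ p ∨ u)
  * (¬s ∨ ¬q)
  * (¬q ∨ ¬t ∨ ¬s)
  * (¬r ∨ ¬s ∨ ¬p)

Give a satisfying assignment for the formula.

Try p = False.
Try q = False.
Branch on r: take r = False.
  then u is forced to False.
  then s is forced to True.
  then t is forced to False.
Every clause has at least one true literal under this assignment.

p = 0, q = 0, r = 0, s = 1, t = 0, u = 0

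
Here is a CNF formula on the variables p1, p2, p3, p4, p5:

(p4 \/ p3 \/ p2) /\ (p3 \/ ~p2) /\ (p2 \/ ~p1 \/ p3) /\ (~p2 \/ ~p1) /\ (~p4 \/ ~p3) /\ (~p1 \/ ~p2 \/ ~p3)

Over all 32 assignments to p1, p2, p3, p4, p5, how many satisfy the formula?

Split on p2, then p3.
  p2=T, p3=T: remaining (p1,p4,p5) ∈ {(F,F,F); (F,F,T)} — 2.
  p2=T, p3=F: a clause becomes empty — 0.
  p2=F, p3=T: remaining (p1,p4,p5) ∈ {(F,F,F); (F,F,T); (T,F,F); (T,F,T)} — 4.
  p2=F, p3=F: remaining (p1,p4,p5) ∈ {(F,T,F); (F,T,T)} — 2.
Total: 2 + 0 + 4 + 2 = 8.

8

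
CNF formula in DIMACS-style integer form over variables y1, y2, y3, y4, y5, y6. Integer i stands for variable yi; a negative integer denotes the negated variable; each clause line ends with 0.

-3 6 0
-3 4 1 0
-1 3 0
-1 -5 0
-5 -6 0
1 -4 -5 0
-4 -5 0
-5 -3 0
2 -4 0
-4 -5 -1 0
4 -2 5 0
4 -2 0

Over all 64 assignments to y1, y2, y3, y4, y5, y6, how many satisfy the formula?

8

Split on y4, then y5.
  y4=T, y5=T: a clause becomes empty — 0.
  y4=T, y5=F: remaining (y1,y2,y3,y6) ∈ {(F,T,F,F); (F,T,F,T); (F,T,T,T); (T,T,T,T)} — 4.
  y4=F, y5=T: remaining (y1,y2,y3,y6) ∈ {(F,F,F,F)} — 1.
  y4=F, y5=F: remaining (y1,y2,y3,y6) ∈ {(F,F,F,F); (F,F,F,T); (T,F,T,T)} — 3.
Total: 0 + 4 + 1 + 3 = 8.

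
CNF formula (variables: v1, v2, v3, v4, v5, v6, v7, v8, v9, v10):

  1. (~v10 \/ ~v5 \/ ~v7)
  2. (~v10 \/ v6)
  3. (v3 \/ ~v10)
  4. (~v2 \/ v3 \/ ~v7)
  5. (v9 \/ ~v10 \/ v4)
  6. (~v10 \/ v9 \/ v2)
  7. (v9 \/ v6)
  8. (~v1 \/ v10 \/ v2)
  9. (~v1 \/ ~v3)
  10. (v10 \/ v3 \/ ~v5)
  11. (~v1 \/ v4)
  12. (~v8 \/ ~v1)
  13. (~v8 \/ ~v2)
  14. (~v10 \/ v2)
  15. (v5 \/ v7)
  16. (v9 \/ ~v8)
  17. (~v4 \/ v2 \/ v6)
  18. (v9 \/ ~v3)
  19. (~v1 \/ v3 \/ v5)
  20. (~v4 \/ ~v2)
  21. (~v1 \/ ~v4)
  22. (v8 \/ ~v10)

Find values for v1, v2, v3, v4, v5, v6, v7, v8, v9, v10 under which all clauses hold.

v1 = False, v2 = True, v3 = True, v4 = False, v5 = True, v6 = True, v7 = False, v8 = False, v9 = True, v10 = False

Check each clause:
  1. (~v5 \/ ~v7 \/ ~v10) — ~v7 is true.
  2. (v6 \/ ~v10) — ~v10 is true.
  3. (v3 \/ ~v10) — v3 is true.
  4. (v3 \/ ~v7 \/ ~v2) — ~v7 is true.
  5. (v9 \/ v4 \/ ~v10) — v9 is true.
  6. (v2 \/ v9 \/ ~v10) — v9 is true.
  7. (v9 \/ v6) — v9 is true.
  8. (v2 \/ ~v1 \/ v10) — v2 is true.
  9. (~v1 \/ ~v3) — ~v1 is true.
  10. (v3 \/ v10 \/ ~v5) — v3 is true.
  11. (v4 \/ ~v1) — ~v1 is true.
  12. (~v8 \/ ~v1) — ~v8 is true.
  13. (~v8 \/ ~v2) — ~v8 is true.
  14. (~v10 \/ v2) — v2 is true.
  15. (v5 \/ v7) — v5 is true.
  16. (v9 \/ ~v8) — ~v8 is true.
  17. (~v4 \/ v2 \/ v6) — v2 is true.
  18. (v9 \/ ~v3) — v9 is true.
  19. (v5 \/ ~v1 \/ v3) — v3 is true.
  20. (~v4 \/ ~v2) — ~v4 is true.
  21. (~v4 \/ ~v1) — ~v4 is true.
  22. (~v10 \/ v8) — ~v10 is true.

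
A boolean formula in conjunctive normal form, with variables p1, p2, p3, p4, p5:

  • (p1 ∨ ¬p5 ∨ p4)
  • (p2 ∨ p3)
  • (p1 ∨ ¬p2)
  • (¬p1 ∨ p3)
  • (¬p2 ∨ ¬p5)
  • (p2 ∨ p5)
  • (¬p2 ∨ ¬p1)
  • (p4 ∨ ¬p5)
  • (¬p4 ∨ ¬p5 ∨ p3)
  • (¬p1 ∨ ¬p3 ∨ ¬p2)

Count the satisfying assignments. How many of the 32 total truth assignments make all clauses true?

Satisfying assignments:
  p1=F p2=F p3=T p4=T p5=T
  p1=T p2=F p3=T p4=T p5=T
Count: 2.

2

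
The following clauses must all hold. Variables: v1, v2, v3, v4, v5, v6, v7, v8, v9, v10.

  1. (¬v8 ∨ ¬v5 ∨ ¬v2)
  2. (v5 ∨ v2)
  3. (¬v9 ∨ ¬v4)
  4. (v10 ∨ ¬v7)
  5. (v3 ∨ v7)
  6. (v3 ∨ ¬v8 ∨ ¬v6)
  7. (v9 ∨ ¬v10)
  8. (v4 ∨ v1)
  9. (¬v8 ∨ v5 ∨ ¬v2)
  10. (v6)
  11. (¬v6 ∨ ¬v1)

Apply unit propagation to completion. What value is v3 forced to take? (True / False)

(v6) stands alone — v6 = True.
From (¬v1 ∨ ¬v6) and v6 = True: v1 = False.
From (v4 ∨ v1) and v1 = False: v4 = True.
In (¬v4 ∨ ¬v9), ¬v4 is now false; ¬v9 must hold, so v9 = False.
In (v9 ∨ ¬v10), v9 is now false; ¬v10 must hold, so v10 = False.
(¬v7 ∨ v10): since v10 = False, the clause reduces to (¬v7). v7 = False.
(v7 ∨ v3) with v7 = False leaves only v3, so v3 = True.

True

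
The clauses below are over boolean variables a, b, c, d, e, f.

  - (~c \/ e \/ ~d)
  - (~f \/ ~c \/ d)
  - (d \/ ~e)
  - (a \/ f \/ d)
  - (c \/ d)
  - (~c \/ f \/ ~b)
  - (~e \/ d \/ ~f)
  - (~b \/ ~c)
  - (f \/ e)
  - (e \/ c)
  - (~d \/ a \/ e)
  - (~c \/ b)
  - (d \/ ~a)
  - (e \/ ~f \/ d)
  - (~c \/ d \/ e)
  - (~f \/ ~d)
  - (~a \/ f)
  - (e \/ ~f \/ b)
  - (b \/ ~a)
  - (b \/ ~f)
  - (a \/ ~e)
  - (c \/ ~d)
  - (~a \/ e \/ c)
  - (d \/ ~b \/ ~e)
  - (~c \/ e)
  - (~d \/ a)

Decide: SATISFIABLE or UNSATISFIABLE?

UNSATISFIABLE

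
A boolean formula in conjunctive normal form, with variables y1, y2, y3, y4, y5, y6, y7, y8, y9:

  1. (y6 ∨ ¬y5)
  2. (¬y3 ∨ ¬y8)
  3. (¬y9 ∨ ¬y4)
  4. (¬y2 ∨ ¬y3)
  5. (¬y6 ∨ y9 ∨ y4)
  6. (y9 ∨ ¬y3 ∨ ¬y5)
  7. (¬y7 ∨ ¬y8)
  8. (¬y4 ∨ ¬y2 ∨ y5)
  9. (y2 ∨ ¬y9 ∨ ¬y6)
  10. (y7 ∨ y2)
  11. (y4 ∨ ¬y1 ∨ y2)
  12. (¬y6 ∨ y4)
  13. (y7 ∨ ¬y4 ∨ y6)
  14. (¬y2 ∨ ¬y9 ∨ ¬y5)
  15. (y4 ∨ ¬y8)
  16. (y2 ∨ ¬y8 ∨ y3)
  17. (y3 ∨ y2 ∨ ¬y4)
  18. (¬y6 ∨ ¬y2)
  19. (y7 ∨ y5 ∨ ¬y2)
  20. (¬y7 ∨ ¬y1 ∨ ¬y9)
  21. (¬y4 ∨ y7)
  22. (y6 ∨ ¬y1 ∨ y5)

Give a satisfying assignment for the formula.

Pure literal: y1 appears only negated; assign y1 = False.
Pure literal: y8 appears only negated; assign y8 = False.
Set y2 = False and propagate.
  then y7 is forced to True.
Set y3 = False and propagate.
  then y4 is forced to False.
  then y6 is forced to False.
  then y5 is forced to False.
y9 is now unconstrained; take y9 = False.

y1=F, y2=F, y3=F, y4=F, y5=F, y6=F, y7=T, y8=F, y9=F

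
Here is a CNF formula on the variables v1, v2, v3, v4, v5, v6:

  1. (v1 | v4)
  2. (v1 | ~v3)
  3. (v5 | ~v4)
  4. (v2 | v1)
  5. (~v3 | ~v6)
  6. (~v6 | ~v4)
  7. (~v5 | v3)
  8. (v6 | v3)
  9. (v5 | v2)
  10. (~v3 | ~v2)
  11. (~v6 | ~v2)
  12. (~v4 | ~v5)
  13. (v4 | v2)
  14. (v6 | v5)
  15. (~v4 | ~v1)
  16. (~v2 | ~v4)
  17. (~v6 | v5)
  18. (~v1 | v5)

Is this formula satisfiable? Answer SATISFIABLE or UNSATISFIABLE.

v4 = True:
  propagation gives v5=True; an empty clause results — contradiction.
v4 = False:
  propagation gives v1=True, v2=True, v3=False, v5=False; an empty clause results — contradiction.
Every branch closes, so no satisfying assignment exists.

UNSATISFIABLE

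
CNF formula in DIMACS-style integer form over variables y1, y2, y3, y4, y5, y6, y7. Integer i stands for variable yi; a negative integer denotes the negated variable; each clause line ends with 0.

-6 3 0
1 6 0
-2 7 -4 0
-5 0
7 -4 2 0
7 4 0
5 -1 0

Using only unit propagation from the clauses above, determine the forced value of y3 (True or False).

(NOT y5) stands alone — y5 = False.
(y5 OR NOT y1): since y5 = False, the clause reduces to (NOT y1). y1 = False.
In (y1 OR y6), y1 is now false; y6 must hold, so y6 = True.
(NOT y6 OR y3): since y6 = True, the clause reduces to (y3). y3 = True.

True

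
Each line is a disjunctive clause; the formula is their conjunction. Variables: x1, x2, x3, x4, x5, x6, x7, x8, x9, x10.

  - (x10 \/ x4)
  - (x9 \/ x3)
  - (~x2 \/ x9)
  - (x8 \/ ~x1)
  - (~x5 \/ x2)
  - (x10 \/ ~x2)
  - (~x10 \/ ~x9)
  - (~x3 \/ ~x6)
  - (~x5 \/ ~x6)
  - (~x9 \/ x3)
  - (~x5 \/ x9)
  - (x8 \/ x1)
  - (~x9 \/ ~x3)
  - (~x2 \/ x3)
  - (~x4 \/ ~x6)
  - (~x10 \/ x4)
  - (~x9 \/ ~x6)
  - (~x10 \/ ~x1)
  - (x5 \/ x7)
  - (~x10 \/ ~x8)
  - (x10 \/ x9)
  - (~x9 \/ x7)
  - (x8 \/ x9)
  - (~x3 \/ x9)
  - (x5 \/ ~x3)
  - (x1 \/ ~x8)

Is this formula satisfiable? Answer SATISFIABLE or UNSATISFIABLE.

x9 = True:
  propagation gives x10=False, x4=True, x2=False, x5=False; an empty clause results — contradiction.
x9 = False:
  propagation gives x3=True; an empty clause results — contradiction.
Every branch closes, so no satisfying assignment exists.

UNSATISFIABLE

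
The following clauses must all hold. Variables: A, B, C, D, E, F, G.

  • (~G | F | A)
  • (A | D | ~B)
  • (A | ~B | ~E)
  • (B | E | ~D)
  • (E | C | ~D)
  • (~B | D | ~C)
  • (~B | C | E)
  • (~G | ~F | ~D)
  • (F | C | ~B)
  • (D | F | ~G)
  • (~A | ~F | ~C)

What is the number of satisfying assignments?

Case analysis on B and D:
  B=1, D=1: 7 of the 32 assignments to (A,C,E,F,G) work.
  B=1, D=0: remaining (A,C,E,F,G) ∈ {(1,0,1,1,0); (1,0,1,1,1)} — 2.
  B=0, D=1: 9 of the 32 assignments to (A,C,E,F,G) work.
  B=0, D=0: E free; 10 ways for (A,C,F,G) × 2^1 = 20.
Total: 7 + 2 + 9 + 20 = 38.

38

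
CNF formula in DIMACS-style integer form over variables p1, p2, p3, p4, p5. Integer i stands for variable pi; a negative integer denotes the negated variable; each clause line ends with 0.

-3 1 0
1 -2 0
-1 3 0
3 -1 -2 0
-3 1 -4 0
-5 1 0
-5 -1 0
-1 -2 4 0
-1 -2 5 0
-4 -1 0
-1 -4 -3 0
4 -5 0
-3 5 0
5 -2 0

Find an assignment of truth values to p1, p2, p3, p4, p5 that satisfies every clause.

p1=F, p2=F, p3=F, p4=F, p5=F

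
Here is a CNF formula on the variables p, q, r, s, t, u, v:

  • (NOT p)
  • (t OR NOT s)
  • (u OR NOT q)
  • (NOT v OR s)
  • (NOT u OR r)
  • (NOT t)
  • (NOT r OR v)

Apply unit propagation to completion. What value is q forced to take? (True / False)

False

(NOT p) is a unit clause: p = False.
(NOT t) is a unit clause: t = False.
From (NOT s OR t) and t = False: s = False.
In (NOT v OR s), s is now false; NOT v must hold, so v = False.
From (NOT r OR v) and v = False: r = False.
(r OR NOT u) with r = False leaves only NOT u, so u = False.
From (u OR NOT q) and u = False: q = False.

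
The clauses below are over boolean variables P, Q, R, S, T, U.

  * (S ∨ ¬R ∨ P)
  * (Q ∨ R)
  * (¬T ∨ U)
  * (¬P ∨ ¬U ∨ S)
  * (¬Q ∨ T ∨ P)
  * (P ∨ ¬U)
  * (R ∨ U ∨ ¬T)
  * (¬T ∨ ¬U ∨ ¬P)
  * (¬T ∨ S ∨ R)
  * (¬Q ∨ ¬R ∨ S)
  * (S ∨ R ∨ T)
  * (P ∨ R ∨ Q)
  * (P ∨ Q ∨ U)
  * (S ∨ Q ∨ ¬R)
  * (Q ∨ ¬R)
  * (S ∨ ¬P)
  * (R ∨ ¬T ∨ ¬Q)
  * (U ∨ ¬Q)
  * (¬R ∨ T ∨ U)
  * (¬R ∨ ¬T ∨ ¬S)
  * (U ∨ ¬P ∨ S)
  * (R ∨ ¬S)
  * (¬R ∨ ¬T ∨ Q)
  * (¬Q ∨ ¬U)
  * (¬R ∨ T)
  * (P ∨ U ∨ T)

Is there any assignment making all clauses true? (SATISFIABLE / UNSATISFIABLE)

UNSATISFIABLE

R = True:
  propagation gives Q=True, S=True, U=True; an empty clause results — contradiction.
R = False:
  propagation gives Q=True, T=False, P=True, S=True; an empty clause results — contradiction.
Every branch closes, so no satisfying assignment exists.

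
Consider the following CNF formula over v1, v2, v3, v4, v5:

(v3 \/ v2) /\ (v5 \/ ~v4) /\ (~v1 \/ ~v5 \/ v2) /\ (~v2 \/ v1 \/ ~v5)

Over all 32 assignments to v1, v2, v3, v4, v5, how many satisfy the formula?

12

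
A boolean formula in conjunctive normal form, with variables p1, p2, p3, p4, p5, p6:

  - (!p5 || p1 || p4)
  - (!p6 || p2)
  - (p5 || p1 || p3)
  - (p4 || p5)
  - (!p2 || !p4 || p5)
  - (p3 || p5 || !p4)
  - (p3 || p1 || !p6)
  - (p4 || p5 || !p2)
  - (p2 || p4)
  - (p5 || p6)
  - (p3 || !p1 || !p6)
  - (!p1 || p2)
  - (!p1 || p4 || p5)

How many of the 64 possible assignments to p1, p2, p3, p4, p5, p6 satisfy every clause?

11

Split on p5, then p4.
  p5=T, p4=T: 8 of the 16 assignments to (p1,p2,p3,p6) work.
  p5=T, p4=F: remaining (p1,p2,p3,p6) ∈ {(T,T,F,F); (T,T,T,F); (T,T,T,T)} — 3.
  p5=F, p4=T: a clause becomes empty — 0.
  p5=F, p4=F: a clause becomes empty — 0.
Total: 8 + 3 + 0 + 0 = 11.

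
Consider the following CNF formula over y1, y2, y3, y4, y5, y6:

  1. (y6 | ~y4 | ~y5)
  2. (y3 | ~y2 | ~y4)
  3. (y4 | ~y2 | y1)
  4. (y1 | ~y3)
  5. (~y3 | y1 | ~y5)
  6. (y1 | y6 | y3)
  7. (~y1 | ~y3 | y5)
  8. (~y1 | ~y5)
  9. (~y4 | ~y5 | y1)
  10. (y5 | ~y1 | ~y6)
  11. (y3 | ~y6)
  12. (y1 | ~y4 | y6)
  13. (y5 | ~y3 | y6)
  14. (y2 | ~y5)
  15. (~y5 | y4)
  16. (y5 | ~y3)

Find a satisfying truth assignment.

y1 = 1, y2 = 1, y3 = 0, y4 = 0, y5 = 0, y6 = 0

Try y1 = True.
  then y5 is forced to False.
  then y3 is forced to False.
  then y6 is forced to False.
For the remaining variables, y2 = True, y4 = False works.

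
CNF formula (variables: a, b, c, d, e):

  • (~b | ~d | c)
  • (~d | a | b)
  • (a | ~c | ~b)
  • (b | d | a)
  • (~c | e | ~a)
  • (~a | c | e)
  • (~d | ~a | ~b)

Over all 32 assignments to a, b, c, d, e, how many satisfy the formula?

8

Satisfying assignments:
  a=0 b=1 c=0 d=0 e=0
  a=0 b=1 c=0 d=0 e=1
  a=1 b=0 c=0 d=0 e=1
  a=1 b=0 c=0 d=1 e=1
  a=1 b=0 c=1 d=0 e=1
  a=1 b=0 c=1 d=1 e=1
  a=1 b=1 c=0 d=0 e=1
  a=1 b=1 c=1 d=0 e=1
Count: 8.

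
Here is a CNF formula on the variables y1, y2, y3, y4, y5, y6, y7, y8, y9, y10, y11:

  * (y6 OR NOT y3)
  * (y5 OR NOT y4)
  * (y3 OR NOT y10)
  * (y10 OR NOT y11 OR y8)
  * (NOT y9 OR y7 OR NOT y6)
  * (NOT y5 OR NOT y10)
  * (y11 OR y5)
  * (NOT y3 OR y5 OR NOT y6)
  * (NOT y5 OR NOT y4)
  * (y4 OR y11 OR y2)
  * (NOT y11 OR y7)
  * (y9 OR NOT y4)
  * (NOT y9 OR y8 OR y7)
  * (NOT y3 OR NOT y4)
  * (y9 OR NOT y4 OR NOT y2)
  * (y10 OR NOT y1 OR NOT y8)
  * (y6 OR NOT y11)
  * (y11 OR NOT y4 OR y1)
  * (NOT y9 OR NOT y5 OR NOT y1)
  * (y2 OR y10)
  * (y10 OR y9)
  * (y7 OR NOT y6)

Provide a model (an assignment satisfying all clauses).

y1 = False, y2 = True, y3 = False, y4 = False, y5 = True, y6 = True, y7 = True, y8 = True, y9 = True, y10 = False, y11 = False

Check each clause:
  1. (y6 OR NOT y3) — NOT y3 is true.
  2. (y5 OR NOT y4) — NOT y4 is true.
  3. (NOT y10 OR y3) — NOT y10 is true.
  4. (NOT y11 OR y10 OR y8) — y8 is true.
  5. (NOT y6 OR y7 OR NOT y9) — y7 is true.
  6. (NOT y10 OR NOT y5) — NOT y10 is true.
  7. (y11 OR y5) — y5 is true.
  8. (y5 OR NOT y6 OR NOT y3) — y5 is true.
  9. (NOT y5 OR NOT y4) — NOT y4 is true.
  10. (y11 OR y2 OR y4) — y2 is true.
  11. (y7 OR NOT y11) — NOT y11 is true.
  12. (NOT y4 OR y9) — y9 is true.
  13. (NOT y9 OR y8 OR y7) — y8 is true.
  14. (NOT y3 OR NOT y4) — NOT y4 is true.
  15. (y9 OR NOT y4 OR NOT y2) — y9 is true.
  16. (NOT y8 OR y10 OR NOT y1) — NOT y1 is true.
  17. (NOT y11 OR y6) — NOT y11 is true.
  18. (y1 OR NOT y4 OR y11) — NOT y4 is true.
  19. (NOT y9 OR NOT y5 OR NOT y1) — NOT y1 is true.
  20. (y2 OR y10) — y2 is true.
  21. (y9 OR y10) — y9 is true.
  22. (NOT y6 OR y7) — y7 is true.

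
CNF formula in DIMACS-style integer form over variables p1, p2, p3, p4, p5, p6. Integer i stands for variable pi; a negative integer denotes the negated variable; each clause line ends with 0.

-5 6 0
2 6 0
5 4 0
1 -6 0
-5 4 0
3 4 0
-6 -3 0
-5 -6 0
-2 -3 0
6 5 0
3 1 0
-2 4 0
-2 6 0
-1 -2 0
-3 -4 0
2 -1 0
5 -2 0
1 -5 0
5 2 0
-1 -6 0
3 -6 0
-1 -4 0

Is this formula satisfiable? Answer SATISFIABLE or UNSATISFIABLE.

UNSATISFIABLE

p6 = True:
  propagation gives p1=True; an empty clause results — contradiction.
p6 = False:
  propagation gives p5=False; an empty clause results — contradiction.
Every branch closes, so no satisfying assignment exists.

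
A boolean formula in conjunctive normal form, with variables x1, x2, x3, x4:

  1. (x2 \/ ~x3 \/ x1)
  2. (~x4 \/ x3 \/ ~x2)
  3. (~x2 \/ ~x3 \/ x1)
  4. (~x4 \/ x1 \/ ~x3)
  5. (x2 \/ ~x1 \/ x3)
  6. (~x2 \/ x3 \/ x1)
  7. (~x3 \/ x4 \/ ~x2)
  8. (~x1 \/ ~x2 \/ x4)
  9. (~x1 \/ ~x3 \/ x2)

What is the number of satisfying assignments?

3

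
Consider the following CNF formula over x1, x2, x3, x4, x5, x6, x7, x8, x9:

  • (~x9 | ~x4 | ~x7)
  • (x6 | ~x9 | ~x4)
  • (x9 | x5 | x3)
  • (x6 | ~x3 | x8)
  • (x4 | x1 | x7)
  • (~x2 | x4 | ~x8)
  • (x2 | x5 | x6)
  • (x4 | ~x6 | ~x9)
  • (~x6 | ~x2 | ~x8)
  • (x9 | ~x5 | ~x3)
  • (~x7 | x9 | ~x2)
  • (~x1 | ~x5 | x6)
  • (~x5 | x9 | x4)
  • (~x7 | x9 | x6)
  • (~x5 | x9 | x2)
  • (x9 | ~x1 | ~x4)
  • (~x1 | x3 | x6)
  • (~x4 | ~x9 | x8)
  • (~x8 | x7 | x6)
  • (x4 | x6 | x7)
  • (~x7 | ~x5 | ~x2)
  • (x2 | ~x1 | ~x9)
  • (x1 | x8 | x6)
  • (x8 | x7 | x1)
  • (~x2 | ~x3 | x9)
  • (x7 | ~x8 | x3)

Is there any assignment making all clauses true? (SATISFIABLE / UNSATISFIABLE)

SATISFIABLE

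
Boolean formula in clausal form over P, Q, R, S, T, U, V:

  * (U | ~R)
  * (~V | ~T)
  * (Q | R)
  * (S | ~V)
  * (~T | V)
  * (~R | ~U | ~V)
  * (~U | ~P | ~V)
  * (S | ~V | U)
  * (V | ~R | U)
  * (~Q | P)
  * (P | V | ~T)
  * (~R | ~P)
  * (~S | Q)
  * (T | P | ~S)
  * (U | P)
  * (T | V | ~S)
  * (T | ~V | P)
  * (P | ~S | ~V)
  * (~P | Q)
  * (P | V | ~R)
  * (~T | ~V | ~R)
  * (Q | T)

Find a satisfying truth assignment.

P = T, Q = T, R = F, S = T, T = F, U = F, V = T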